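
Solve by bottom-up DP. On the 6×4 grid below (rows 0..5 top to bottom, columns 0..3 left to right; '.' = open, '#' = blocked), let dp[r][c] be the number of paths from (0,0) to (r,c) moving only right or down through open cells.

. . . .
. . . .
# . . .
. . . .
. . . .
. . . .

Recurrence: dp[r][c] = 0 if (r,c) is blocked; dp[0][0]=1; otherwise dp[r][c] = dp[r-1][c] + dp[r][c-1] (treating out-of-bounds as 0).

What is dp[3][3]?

r\c   0   1   2   3
  0   1   1   1   1
  1   1   2   3   4
  2   0   2   5   9
  3   0   2   7  16
  4   0   2   9  25
  5   0   2  11  36

16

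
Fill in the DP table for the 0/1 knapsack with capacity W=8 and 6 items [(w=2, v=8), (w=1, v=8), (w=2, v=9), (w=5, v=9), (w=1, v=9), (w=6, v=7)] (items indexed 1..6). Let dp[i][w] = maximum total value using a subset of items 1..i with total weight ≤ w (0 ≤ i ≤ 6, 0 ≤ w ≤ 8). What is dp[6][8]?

34

i\w   0   1   2   3   4   5   6   7   8
  0   0   0   0   0   0   0   0   0   0
  1   0   0   8   8   8   8   8   8   8
  2   0   8   8  16  16  16  16  16  16
  3   0   8   9  17  17  25  25  25  25
  4   0   8   9  17  17  25  25  25  26
  5   0   9  17  18  26  26  34  34  34
  6   0   9  17  18  26  26  34  34  34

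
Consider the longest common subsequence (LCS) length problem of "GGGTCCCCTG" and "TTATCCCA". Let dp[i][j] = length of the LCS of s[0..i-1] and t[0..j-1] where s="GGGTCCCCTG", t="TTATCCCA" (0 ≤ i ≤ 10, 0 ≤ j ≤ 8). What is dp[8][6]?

3

   ''  T  T  A  T  C  C  C  A
''  0  0  0  0  0  0  0  0  0
 G  0  0  0  0  0  0  0  0  0
 G  0  0  0  0  0  0  0  0  0
 G  0  0  0  0  0  0  0  0  0
 T  0  1  1  1  1  1  1  1  1
 C  0  1  1  1  1  2  2  2  2
 C  0  1  1  1  1  2  3  3  3
 C  0  1  1  1  1  2  3  4  4
 C  0  1  1  1  1  2  3  4  4
 T  0  1  2  2  2  2  3  4  4
 G  0  1  2  2  2  2  3  4  4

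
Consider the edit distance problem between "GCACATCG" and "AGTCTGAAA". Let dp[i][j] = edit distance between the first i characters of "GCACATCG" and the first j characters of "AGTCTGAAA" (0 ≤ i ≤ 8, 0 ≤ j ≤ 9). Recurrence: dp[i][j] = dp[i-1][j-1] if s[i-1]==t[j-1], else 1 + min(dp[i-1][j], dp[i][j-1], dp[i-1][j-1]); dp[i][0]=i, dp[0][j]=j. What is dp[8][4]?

   ''  A  G  T  C  T  G  A  A  A
''  0  1  2  3  4  5  6  7  8  9
 G  1  1  1  2  3  4  5  6  7  8
 C  2  2  2  2  2  3  4  5  6  7
 A  3  2  3  3  3  3  4  4  5  6
 C  4  3  3  4  3  4  4  5  5  6
 A  5  4  4  4  4  4  5  4  5  5
 T  6  5  5  4  5  4  5  5  5  6
 C  7  6  6  5  4  5  5  6  6  6
 G  8  7  6  6  5  5  5  6  7  7

5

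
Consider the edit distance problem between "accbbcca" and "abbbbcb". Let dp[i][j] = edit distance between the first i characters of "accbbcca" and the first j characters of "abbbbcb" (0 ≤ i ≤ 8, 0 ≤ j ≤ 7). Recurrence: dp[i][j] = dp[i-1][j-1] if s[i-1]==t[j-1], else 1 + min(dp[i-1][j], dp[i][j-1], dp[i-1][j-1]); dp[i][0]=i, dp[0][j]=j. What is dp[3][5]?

   ''  a  b  b  b  b  c  b
''  0  1  2  3  4  5  6  7
 a  1  0  1  2  3  4  5  6
 c  2  1  1  2  3  4  4  5
 c  3  2  2  2  3  4  4  5
 b  4  3  2  2  2  3  4  4
 b  5  4  3  2  2  2  3  4
 c  6  5  4  3  3  3  2  3
 c  7  6  5  4  4  4  3  3
 a  8  7  6  5  5  5  4  4

4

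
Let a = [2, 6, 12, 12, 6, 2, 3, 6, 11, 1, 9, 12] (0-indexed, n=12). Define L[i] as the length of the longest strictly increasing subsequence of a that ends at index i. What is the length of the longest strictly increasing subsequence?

   i    0    1    2    3    4    5    6    7    8    9   10   11
a[i]    2    6   12   12    6    2    3    6   11    1    9   12
L[i]    1    2    3    3    2    1    2    3    4    1    4    5

5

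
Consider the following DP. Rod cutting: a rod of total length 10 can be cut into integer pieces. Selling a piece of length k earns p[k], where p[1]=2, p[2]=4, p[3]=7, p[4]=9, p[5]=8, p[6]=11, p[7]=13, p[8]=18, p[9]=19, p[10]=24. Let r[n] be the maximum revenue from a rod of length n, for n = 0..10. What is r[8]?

   n    0    1    2    3    4    5    6    7    8    9   10
r[n]    0    2    4    7    9   11   14   16   18   21   24

18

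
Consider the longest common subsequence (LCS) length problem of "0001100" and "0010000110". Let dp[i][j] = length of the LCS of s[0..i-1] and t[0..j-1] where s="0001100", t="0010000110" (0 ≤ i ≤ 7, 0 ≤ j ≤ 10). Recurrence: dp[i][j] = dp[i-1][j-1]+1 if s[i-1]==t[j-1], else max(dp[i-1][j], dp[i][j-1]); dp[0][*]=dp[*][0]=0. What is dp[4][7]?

   ''  0  0  1  0  0  0  0  1  1  0
''  0  0  0  0  0  0  0  0  0  0  0
 0  0  1  1  1  1  1  1  1  1  1  1
 0  0  1  2  2  2  2  2  2  2  2  2
 0  0  1  2  2  3  3  3  3  3  3  3
 1  0  1  2  3  3  3  3  3  4  4  4
 1  0  1  2  3  3  3  3  3  4  5  5
 0  0  1  2  3  4  4  4  4  4  5  6
 0  0  1  2  3  4  5  5  5  5  5  6

3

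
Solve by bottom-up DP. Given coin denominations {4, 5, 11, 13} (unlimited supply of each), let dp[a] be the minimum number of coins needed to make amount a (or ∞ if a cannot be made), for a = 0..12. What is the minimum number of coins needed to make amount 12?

 a  0  1  2  3  4  5  6  7  8  9 10 11 12
dp  0  -  -  -  1  1  -  -  2  2  2  1  3
(- denotes ∞ / unreachable)

3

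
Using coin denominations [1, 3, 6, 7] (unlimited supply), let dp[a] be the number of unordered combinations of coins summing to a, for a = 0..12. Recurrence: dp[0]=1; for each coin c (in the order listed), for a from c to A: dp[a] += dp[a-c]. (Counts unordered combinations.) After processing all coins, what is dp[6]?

after  coin     0     1     2     3     4     5     6     7     8     9    10    11    12
          1     1     1     1     1     1     1     1     1     1     1     1     1     1
          3     1     1     1     2     2     2     3     3     3     4     4     4     5
          6     1     1     1     2     2     2     4     4     4     6     6     6     9
          7     1     1     1     2     2     2     4     5     5     7     8     8    11

4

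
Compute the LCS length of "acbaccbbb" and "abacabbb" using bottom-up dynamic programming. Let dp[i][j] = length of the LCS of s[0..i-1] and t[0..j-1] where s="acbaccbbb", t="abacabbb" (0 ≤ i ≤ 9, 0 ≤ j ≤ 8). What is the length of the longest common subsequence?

7

   ''  a  b  a  c  a  b  b  b
''  0  0  0  0  0  0  0  0  0
 a  0  1  1  1  1  1  1  1  1
 c  0  1  1  1  2  2  2  2  2
 b  0  1  2  2  2  2  3  3  3
 a  0  1  2  3  3  3  3  3  3
 c  0  1  2  3  4  4  4  4  4
 c  0  1  2  3  4  4  4  4  4
 b  0  1  2  3  4  4  5  5  5
 b  0  1  2  3  4  4  5  6  6
 b  0  1  2  3  4  4  5  6  7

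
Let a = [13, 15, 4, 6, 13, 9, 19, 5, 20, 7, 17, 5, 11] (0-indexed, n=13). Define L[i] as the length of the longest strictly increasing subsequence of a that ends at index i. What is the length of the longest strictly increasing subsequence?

   i    0    1    2    3    4    5    6    7    8    9   10   11   12
a[i]   13   15    4    6   13    9   19    5   20    7   17    5   11
L[i]    1    2    1    2    3    3    4    2    5    3    4    2    4

5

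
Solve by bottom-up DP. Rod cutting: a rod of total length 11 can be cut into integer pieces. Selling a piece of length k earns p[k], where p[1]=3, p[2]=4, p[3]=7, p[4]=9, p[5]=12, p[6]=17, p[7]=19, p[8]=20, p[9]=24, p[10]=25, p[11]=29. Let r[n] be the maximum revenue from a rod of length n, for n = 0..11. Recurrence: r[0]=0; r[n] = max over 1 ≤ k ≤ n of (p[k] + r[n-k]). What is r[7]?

21

   n    0    1    2    3    4    5    6    7    8    9   10   11
r[n]    0    3    6    9   12   15   18   21   24   27   30   33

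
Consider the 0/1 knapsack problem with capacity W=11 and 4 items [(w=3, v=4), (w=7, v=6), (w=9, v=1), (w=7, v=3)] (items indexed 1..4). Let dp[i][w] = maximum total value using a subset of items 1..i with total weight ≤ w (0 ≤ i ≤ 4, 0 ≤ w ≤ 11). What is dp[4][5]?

4

i\w   0   1   2   3   4   5   6   7   8   9  10  11
  0   0   0   0   0   0   0   0   0   0   0   0   0
  1   0   0   0   4   4   4   4   4   4   4   4   4
  2   0   0   0   4   4   4   4   6   6   6  10  10
  3   0   0   0   4   4   4   4   6   6   6  10  10
  4   0   0   0   4   4   4   4   6   6   6  10  10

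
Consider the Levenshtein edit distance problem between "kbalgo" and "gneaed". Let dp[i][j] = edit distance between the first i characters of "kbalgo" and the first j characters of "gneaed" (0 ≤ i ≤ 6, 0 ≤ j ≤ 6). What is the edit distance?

6

   ''  g  n  e  a  e  d
''  0  1  2  3  4  5  6
 k  1  1  2  3  4  5  6
 b  2  2  2  3  4  5  6
 a  3  3  3  3  3  4  5
 l  4  4  4  4  4  4  5
 g  5  4  5  5  5  5  5
 o  6  5  5  6  6  6  6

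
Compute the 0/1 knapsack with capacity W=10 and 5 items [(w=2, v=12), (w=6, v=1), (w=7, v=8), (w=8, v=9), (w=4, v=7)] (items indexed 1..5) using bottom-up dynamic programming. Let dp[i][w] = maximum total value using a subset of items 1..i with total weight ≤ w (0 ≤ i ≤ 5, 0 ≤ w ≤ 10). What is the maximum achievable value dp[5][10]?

21

i\w   0   1   2   3   4   5   6   7   8   9  10
  0   0   0   0   0   0   0   0   0   0   0   0
  1   0   0  12  12  12  12  12  12  12  12  12
  2   0   0  12  12  12  12  12  12  13  13  13
  3   0   0  12  12  12  12  12  12  13  20  20
  4   0   0  12  12  12  12  12  12  13  20  21
  5   0   0  12  12  12  12  19  19  19  20  21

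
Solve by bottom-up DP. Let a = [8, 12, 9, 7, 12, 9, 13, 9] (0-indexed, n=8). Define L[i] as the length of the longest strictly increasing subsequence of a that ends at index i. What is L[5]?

2

   i    0    1    2    3    4    5    6    7
a[i]    8   12    9    7   12    9   13    9
L[i]    1    2    2    1    3    2    4    2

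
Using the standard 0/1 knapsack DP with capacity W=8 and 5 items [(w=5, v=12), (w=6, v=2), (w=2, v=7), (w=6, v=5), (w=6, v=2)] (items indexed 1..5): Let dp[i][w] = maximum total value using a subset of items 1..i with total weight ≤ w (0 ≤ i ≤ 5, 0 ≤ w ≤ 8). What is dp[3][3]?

i\w   0   1   2   3   4   5   6   7   8
  0   0   0   0   0   0   0   0   0   0
  1   0   0   0   0   0  12  12  12  12
  2   0   0   0   0   0  12  12  12  12
  3   0   0   7   7   7  12  12  19  19
  4   0   0   7   7   7  12  12  19  19
  5   0   0   7   7   7  12  12  19  19

7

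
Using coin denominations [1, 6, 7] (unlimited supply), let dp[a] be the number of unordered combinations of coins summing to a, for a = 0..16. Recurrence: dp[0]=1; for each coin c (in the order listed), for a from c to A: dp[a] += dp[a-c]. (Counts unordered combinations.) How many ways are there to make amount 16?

6

after  coin     0     1     2     3     4     5     6     7     8     9    10    11    12    13    14    15    16
          1     1     1     1     1     1     1     1     1     1     1     1     1     1     1     1     1     1
          6     1     1     1     1     1     1     2     2     2     2     2     2     3     3     3     3     3
          7     1     1     1     1     1     1     2     3     3     3     3     3     4     5     6     6     6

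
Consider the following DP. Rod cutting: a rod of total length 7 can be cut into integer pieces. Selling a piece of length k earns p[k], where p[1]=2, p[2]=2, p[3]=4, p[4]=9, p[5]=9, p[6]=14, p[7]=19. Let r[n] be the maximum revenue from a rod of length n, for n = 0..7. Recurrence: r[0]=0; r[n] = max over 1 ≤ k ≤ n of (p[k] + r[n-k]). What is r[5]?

   n    0    1    2    3    4    5    6    7
r[n]    0    2    4    6    9   11   14   19

11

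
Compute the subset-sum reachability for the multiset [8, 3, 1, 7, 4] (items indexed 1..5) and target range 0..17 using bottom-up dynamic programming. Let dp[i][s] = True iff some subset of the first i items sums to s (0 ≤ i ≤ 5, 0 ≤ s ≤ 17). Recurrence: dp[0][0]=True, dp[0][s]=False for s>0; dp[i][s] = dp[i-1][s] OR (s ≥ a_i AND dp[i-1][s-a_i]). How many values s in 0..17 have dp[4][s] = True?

12

i\s   0   1   2   3   4   5   6   7   8   9  10  11  12  13  14  15  16  17
  0   T   F   F   F   F   F   F   F   F   F   F   F   F   F   F   F   F   F
  1   T   F   F   F   F   F   F   F   T   F   F   F   F   F   F   F   F   F
  2   T   F   F   T   F   F   F   F   T   F   F   T   F   F   F   F   F   F
  3   T   T   F   T   T   F   F   F   T   T   F   T   T   F   F   F   F   F
  4   T   T   F   T   T   F   F   T   T   T   T   T   T   F   F   T   T   F
  5   T   T   F   T   T   T   F   T   T   T   T   T   T   T   T   T   T   F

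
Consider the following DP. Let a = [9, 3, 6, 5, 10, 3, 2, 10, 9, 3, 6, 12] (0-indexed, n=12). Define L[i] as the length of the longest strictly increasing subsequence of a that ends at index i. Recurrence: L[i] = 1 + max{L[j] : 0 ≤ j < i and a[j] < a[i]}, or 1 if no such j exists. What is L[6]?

   i    0    1    2    3    4    5    6    7    8    9   10   11
a[i]    9    3    6    5   10    3    2   10    9    3    6   12
L[i]    1    1    2    2    3    1    1    3    3    2    3    4

1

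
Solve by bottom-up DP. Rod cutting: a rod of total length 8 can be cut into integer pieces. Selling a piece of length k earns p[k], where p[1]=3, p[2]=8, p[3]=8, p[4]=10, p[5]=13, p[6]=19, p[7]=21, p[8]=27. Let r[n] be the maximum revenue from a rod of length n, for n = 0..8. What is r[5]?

19

   n    0    1    2    3    4    5    6    7    8
r[n]    0    3    8   11   16   19   24   27   32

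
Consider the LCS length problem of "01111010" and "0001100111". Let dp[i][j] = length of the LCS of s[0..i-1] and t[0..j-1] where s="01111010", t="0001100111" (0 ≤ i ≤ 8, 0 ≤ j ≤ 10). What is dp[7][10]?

   ''  0  0  0  1  1  0  0  1  1  1
''  0  0  0  0  0  0  0  0  0  0  0
 0  0  1  1  1  1  1  1  1  1  1  1
 1  0  1  1  1  2  2  2  2  2  2  2
 1  0  1  1  1  2  3  3  3  3  3  3
 1  0  1  1  1  2  3  3  3  4  4  4
 1  0  1  1  1  2  3  3  3  4  5  5
 0  0  1  2  2  2  3  4  4  4  5  5
 1  0  1  2  2  3  3  4  4  5  5  6
 0  0  1  2  3  3  3  4  5  5  5  6

6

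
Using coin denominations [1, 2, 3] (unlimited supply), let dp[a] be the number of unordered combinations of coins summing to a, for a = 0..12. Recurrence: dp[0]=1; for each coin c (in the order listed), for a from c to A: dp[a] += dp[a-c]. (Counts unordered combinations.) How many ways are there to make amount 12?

19

after  coin     0     1     2     3     4     5     6     7     8     9    10    11    12
          1     1     1     1     1     1     1     1     1     1     1     1     1     1
          2     1     1     2     2     3     3     4     4     5     5     6     6     7
          3     1     1     2     3     4     5     7     8    10    12    14    16    19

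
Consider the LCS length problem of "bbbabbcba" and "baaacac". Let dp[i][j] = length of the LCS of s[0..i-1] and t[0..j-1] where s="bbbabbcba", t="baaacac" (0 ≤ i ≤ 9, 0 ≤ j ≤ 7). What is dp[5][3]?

   ''  b  a  a  a  c  a  c
''  0  0  0  0  0  0  0  0
 b  0  1  1  1  1  1  1  1
 b  0  1  1  1  1  1  1  1
 b  0  1  1  1  1  1  1  1
 a  0  1  2  2  2  2  2  2
 b  0  1  2  2  2  2  2  2
 b  0  1  2  2  2  2  2  2
 c  0  1  2  2  2  3  3  3
 b  0  1  2  2  2  3  3  3
 a  0  1  2  3  3  3  4  4

2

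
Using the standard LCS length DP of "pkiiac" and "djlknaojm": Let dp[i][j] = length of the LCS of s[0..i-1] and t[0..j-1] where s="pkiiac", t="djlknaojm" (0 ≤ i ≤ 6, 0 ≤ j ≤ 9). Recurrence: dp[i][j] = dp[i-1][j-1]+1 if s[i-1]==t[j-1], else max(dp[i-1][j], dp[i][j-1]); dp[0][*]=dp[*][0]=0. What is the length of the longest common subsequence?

   ''  d  j  l  k  n  a  o  j  m
''  0  0  0  0  0  0  0  0  0  0
 p  0  0  0  0  0  0  0  0  0  0
 k  0  0  0  0  1  1  1  1  1  1
 i  0  0  0  0  1  1  1  1  1  1
 i  0  0  0  0  1  1  1  1  1  1
 a  0  0  0  0  1  1  2  2  2  2
 c  0  0  0  0  1  1  2  2  2  2

2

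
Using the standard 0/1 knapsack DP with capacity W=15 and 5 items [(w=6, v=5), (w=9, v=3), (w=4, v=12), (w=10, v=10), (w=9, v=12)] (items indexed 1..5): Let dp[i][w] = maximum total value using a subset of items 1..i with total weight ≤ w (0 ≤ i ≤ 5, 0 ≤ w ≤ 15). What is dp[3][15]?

17

i\w   0   1   2   3   4   5   6   7   8   9  10  11  12  13  14  15
  0   0   0   0   0   0   0   0   0   0   0   0   0   0   0   0   0
  1   0   0   0   0   0   0   5   5   5   5   5   5   5   5   5   5
  2   0   0   0   0   0   0   5   5   5   5   5   5   5   5   5   8
  3   0   0   0   0  12  12  12  12  12  12  17  17  17  17  17  17
  4   0   0   0   0  12  12  12  12  12  12  17  17  17  17  22  22
  5   0   0   0   0  12  12  12  12  12  12  17  17  17  24  24  24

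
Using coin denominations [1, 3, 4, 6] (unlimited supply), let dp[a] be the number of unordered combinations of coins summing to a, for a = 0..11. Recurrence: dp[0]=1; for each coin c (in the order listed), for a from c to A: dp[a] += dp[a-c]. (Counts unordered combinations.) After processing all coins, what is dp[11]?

12

after  coin     0     1     2     3     4     5     6     7     8     9    10    11
          1     1     1     1     1     1     1     1     1     1     1     1     1
          3     1     1     1     2     2     2     3     3     3     4     4     4
          4     1     1     1     2     3     3     4     5     6     7     8     9
          6     1     1     1     2     3     3     5     6     7     9    11    12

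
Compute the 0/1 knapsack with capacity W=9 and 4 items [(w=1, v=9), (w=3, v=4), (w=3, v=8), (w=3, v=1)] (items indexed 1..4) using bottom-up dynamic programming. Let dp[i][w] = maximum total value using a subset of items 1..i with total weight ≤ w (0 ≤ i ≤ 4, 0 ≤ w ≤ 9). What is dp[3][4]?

17

i\w   0   1   2   3   4   5   6   7   8   9
  0   0   0   0   0   0   0   0   0   0   0
  1   0   9   9   9   9   9   9   9   9   9
  2   0   9   9   9  13  13  13  13  13  13
  3   0   9   9   9  17  17  17  21  21  21
  4   0   9   9   9  17  17  17  21  21  21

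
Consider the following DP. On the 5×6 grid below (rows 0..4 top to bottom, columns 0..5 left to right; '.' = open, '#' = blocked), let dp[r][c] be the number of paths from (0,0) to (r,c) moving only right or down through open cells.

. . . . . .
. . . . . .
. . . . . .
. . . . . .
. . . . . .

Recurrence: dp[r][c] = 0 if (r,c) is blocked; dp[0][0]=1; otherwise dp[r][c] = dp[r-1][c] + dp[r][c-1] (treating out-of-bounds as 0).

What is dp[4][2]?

r\c   0   1   2   3   4   5
  0   1   1   1   1   1   1
  1   1   2   3   4   5   6
  2   1   3   6  10  15  21
  3   1   4  10  20  35  56
  4   1   5  15  35  70 126

15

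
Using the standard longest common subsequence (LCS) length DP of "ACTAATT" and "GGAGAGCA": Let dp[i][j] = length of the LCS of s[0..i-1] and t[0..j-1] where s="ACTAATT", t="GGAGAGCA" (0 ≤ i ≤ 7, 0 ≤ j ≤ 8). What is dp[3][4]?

1

   ''  G  G  A  G  A  G  C  A
''  0  0  0  0  0  0  0  0  0
 A  0  0  0  1  1  1  1  1  1
 C  0  0  0  1  1  1  1  2  2
 T  0  0  0  1  1  1  1  2  2
 A  0  0  0  1  1  2  2  2  3
 A  0  0  0  1  1  2  2  2  3
 T  0  0  0  1  1  2  2  2  3
 T  0  0  0  1  1  2  2  2  3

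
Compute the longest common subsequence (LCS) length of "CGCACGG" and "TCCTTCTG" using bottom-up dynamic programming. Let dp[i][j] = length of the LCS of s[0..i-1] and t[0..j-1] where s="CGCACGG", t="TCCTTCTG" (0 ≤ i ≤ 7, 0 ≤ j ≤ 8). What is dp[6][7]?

   ''  T  C  C  T  T  C  T  G
''  0  0  0  0  0  0  0  0  0
 C  0  0  1  1  1  1  1  1  1
 G  0  0  1  1  1  1  1  1  2
 C  0  0  1  2  2  2  2  2  2
 A  0  0  1  2  2  2  2  2  2
 C  0  0  1  2  2  2  3  3  3
 G  0  0  1  2  2  2  3  3  4
 G  0  0  1  2  2  2  3  3  4

3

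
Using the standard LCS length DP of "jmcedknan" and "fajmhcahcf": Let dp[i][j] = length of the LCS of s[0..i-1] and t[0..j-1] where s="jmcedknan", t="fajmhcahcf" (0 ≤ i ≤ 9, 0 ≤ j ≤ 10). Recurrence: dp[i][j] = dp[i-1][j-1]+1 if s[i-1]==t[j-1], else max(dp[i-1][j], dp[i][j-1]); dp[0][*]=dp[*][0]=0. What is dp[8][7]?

   ''  f  a  j  m  h  c  a  h  c  f
''  0  0  0  0  0  0  0  0  0  0  0
 j  0  0  0  1  1  1  1  1  1  1  1
 m  0  0  0  1  2  2  2  2  2  2  2
 c  0  0  0  1  2  2  3  3  3  3  3
 e  0  0  0  1  2  2  3  3  3  3  3
 d  0  0  0  1  2  2  3  3  3  3  3
 k  0  0  0  1  2  2  3  3  3  3  3
 n  0  0  0  1  2  2  3  3  3  3  3
 a  0  0  1  1  2  2  3  4  4  4  4
 n  0  0  1  1  2  2  3  4  4  4  4

4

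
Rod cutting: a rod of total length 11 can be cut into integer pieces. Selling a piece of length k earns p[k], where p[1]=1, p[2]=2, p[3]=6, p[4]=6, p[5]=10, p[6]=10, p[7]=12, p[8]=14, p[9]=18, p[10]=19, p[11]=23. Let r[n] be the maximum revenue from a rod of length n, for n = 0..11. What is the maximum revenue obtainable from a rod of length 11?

23

   n    0    1    2    3    4    5    6    7    8    9   10   11
r[n]    0    1    2    6    7   10   12   13   16   18   20   23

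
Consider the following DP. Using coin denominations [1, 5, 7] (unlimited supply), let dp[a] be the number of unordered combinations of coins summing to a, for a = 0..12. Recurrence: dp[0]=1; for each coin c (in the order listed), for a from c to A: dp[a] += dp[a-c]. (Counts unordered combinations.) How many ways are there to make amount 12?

5

after  coin     0     1     2     3     4     5     6     7     8     9    10    11    12
          1     1     1     1     1     1     1     1     1     1     1     1     1     1
          5     1     1     1     1     1     2     2     2     2     2     3     3     3
          7     1     1     1     1     1     2     2     3     3     3     4     4     5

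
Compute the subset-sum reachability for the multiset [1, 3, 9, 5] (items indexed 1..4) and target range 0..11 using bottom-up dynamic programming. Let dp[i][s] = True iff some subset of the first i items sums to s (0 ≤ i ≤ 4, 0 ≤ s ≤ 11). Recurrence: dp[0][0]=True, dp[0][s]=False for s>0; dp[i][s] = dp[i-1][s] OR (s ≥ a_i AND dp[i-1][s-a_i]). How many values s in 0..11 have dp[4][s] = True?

i\s   0   1   2   3   4   5   6   7   8   9  10  11
  0   T   F   F   F   F   F   F   F   F   F   F   F
  1   T   T   F   F   F   F   F   F   F   F   F   F
  2   T   T   F   T   T   F   F   F   F   F   F   F
  3   T   T   F   T   T   F   F   F   F   T   T   F
  4   T   T   F   T   T   T   T   F   T   T   T   F

9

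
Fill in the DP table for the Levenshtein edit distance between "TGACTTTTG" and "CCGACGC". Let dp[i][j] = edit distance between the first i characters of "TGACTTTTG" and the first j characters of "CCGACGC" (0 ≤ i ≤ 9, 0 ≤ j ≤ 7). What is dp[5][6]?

   ''  C  C  G  A  C  G  C
''  0  1  2  3  4  5  6  7
 T  1  1  2  3  4  5  6  7
 G  2  2  2  2  3  4  5  6
 A  3  3  3  3  2  3  4  5
 C  4  3  3  4  3  2  3  4
 T  5  4  4  4  4  3  3  4
 T  6  5  5  5  5  4  4  4
 T  7  6  6  6  6  5  5  5
 T  8  7  7  7  7  6  6  6
 G  9  8  8  7  8  7  6  7

3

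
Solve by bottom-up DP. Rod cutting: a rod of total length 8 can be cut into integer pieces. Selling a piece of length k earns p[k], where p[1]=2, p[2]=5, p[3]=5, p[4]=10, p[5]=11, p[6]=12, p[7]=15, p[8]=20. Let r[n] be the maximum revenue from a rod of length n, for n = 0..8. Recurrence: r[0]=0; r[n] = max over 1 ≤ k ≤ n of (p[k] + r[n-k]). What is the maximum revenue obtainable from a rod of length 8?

   n    0    1    2    3    4    5    6    7    8
r[n]    0    2    5    7   10   12   15   17   20

20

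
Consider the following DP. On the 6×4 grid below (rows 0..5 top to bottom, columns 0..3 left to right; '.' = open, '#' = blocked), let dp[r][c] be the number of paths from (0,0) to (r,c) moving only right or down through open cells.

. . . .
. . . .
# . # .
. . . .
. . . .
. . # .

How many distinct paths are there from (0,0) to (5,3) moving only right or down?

10

r\c   0   1   2   3
  0   1   1   1   1
  1   1   2   3   4
  2   0   2   0   4
  3   0   2   2   6
  4   0   2   4  10
  5   0   2   0  10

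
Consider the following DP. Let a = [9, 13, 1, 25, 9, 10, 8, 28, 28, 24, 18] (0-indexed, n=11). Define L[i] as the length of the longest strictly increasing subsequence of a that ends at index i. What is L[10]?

   i    0    1    2    3    4    5    6    7    8    9   10
a[i]    9   13    1   25    9   10    8   28   28   24   18
L[i]    1    2    1    3    2    3    2    4    4    4    4

4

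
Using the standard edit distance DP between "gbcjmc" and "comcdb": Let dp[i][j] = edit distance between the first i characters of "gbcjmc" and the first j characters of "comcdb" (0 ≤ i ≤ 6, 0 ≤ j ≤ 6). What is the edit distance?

   ''  c  o  m  c  d  b
''  0  1  2  3  4  5  6
 g  1  1  2  3  4  5  6
 b  2  2  2  3  4  5  5
 c  3  2  3  3  3  4  5
 j  4  3  3  4  4  4  5
 m  5  4  4  3  4  5  5
 c  6  5  5  4  3  4  5

5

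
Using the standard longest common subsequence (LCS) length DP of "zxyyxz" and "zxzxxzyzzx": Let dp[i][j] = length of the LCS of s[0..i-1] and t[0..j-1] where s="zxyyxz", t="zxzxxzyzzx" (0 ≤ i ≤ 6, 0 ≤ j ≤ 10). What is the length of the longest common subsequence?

4

   ''  z  x  z  x  x  z  y  z  z  x
''  0  0  0  0  0  0  0  0  0  0  0
 z  0  1  1  1  1  1  1  1  1  1  1
 x  0  1  2  2  2  2  2  2  2  2  2
 y  0  1  2  2  2  2  2  3  3  3  3
 y  0  1  2  2  2  2  2  3  3  3  3
 x  0  1  2  2  3  3  3  3  3  3  4
 z  0  1  2  3  3  3  4  4  4  4  4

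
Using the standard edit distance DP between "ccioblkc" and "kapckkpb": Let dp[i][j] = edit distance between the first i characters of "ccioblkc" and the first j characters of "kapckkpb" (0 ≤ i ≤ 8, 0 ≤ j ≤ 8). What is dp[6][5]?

6

   ''  k  a  p  c  k  k  p  b
''  0  1  2  3  4  5  6  7  8
 c  1  1  2  3  3  4  5  6  7
 c  2  2  2  3  3  4  5  6  7
 i  3  3  3  3  4  4  5  6  7
 o  4  4  4  4  4  5  5  6  7
 b  5  5  5  5  5  5  6  6  6
 l  6  6  6  6  6  6  6  7  7
 k  7  6  7  7  7  6  6  7  8
 c  8  7  7  8  7  7  7  7  8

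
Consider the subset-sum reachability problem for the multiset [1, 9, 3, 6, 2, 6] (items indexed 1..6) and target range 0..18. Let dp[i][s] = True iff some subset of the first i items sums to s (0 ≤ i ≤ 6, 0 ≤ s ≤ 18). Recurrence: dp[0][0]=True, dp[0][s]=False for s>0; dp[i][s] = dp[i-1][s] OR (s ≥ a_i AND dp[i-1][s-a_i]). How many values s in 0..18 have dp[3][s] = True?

8

i\s   0   1   2   3   4   5   6   7   8   9  10  11  12  13  14  15  16  17  18
  0   T   F   F   F   F   F   F   F   F   F   F   F   F   F   F   F   F   F   F
  1   T   T   F   F   F   F   F   F   F   F   F   F   F   F   F   F   F   F   F
  2   T   T   F   F   F   F   F   F   F   T   T   F   F   F   F   F   F   F   F
  3   T   T   F   T   T   F   F   F   F   T   T   F   T   T   F   F   F   F   F
  4   T   T   F   T   T   F   T   T   F   T   T   F   T   T   F   T   T   F   T
  5   T   T   T   T   T   T   T   T   T   T   T   T   T   T   T   T   T   T   T
  6   T   T   T   T   T   T   T   T   T   T   T   T   T   T   T   T   T   T   T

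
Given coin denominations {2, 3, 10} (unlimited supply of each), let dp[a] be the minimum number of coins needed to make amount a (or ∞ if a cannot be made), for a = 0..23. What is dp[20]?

 a  0  1  2  3  4  5  6  7  8  9 10 11 12 13 14 15 16 17 18 19 20 21 22 23
dp  0  -  1  1  2  2  2  3  3  3  1  4  2  2  3  3  3  4  4  4  2  5  3  3
(- denotes ∞ / unreachable)

2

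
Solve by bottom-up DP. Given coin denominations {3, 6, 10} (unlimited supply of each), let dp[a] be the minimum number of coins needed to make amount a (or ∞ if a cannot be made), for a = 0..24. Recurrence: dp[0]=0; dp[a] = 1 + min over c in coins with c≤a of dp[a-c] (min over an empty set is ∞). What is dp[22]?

 a  0  1  2  3  4  5  6  7  8  9 10 11 12 13 14 15 16 17 18 19 20 21 22 23 24
dp  0  -  -  1  -  -  1  -  -  2  1  -  2  2  -  3  2  -  3  3  2  4  3  3  4
(- denotes ∞ / unreachable)

3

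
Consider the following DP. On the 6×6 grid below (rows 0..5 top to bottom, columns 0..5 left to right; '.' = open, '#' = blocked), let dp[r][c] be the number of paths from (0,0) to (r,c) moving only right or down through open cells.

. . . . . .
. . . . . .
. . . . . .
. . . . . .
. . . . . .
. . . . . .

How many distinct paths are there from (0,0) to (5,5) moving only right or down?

252

r\c   0   1   2   3   4   5
  0   1   1   1   1   1   1
  1   1   2   3   4   5   6
  2   1   3   6  10  15  21
  3   1   4  10  20  35  56
  4   1   5  15  35  70 126
  5   1   6  21  56 126 252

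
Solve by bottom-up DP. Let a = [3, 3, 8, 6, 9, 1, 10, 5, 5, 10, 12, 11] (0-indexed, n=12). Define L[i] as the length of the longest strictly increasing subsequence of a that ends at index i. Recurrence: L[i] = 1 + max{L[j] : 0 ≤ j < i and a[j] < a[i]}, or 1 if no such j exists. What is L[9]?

4

   i    0    1    2    3    4    5    6    7    8    9   10   11
a[i]    3    3    8    6    9    1   10    5    5   10   12   11
L[i]    1    1    2    2    3    1    4    2    2    4    5    5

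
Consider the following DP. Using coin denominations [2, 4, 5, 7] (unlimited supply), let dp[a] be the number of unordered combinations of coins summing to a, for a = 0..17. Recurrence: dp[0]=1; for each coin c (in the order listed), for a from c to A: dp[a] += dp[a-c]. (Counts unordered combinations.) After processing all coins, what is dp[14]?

8

after  coin     0     1     2     3     4     5     6     7     8     9    10    11    12    13    14    15    16    17
          2     1     0     1     0     1     0     1     0     1     0     1     0     1     0     1     0     1     0
          4     1     0     1     0     2     0     2     0     3     0     3     0     4     0     4     0     5     0
          5     1     0     1     0     2     1     2     1     3     2     4     2     5     3     6     4     7     5
          7     1     0     1     0     2     1     2     2     3     3     4     4     6     5     8     7    10     9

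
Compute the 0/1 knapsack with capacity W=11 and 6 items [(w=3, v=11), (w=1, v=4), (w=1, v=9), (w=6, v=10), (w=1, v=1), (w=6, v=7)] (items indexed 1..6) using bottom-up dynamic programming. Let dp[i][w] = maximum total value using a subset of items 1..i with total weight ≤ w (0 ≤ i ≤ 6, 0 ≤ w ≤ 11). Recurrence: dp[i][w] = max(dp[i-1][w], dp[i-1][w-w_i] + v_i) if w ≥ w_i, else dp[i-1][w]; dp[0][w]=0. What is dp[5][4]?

i\w   0   1   2   3   4   5   6   7   8   9  10  11
  0   0   0   0   0   0   0   0   0   0   0   0   0
  1   0   0   0  11  11  11  11  11  11  11  11  11
  2   0   4   4  11  15  15  15  15  15  15  15  15
  3   0   9  13  13  20  24  24  24  24  24  24  24
  4   0   9  13  13  20  24  24  24  24  24  30  34
  5   0   9  13  14  20  24  25  25  25  25  30  34
  6   0   9  13  14  20  24  25  25  25  25  30  34

20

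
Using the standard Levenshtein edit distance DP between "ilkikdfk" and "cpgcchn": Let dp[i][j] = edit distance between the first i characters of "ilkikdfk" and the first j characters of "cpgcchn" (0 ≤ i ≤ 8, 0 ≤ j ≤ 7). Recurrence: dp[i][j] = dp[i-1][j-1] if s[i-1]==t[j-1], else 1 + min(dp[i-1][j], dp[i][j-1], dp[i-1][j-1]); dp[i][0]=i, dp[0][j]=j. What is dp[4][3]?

4

   ''  c  p  g  c  c  h  n
''  0  1  2  3  4  5  6  7
 i  1  1  2  3  4  5  6  7
 l  2  2  2  3  4  5  6  7
 k  3  3  3  3  4  5  6  7
 i  4  4  4  4  4  5  6  7
 k  5  5  5  5  5  5  6  7
 d  6  6  6  6  6  6  6  7
 f  7  7  7  7  7  7  7  7
 k  8  8  8  8  8  8  8  8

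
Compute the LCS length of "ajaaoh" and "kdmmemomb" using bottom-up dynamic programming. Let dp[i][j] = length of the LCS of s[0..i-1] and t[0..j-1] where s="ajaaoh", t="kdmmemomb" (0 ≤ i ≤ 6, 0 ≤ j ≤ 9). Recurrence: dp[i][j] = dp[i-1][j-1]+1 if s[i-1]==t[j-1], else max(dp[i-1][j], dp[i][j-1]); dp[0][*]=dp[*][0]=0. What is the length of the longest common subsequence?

1

   ''  k  d  m  m  e  m  o  m  b
''  0  0  0  0  0  0  0  0  0  0
 a  0  0  0  0  0  0  0  0  0  0
 j  0  0  0  0  0  0  0  0  0  0
 a  0  0  0  0  0  0  0  0  0  0
 a  0  0  0  0  0  0  0  0  0  0
 o  0  0  0  0  0  0  0  1  1  1
 h  0  0  0  0  0  0  0  1  1  1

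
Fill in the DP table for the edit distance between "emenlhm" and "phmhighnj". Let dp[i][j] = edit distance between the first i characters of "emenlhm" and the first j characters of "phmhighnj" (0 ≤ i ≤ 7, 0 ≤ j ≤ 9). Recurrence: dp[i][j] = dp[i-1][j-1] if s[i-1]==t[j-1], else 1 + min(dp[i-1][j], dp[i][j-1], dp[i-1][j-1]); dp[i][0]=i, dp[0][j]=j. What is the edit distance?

7

   ''  p  h  m  h  i  g  h  n  j
''  0  1  2  3  4  5  6  7  8  9
 e  1  1  2  3  4  5  6  7  8  9
 m  2  2  2  2  3  4  5  6  7  8
 e  3  3  3  3  3  4  5  6  7  8
 n  4  4  4  4  4  4  5  6  6  7
 l  5  5  5  5  5  5  5  6  7  7
 h  6  6  5  6  5  6  6  5  6  7
 m  7  7  6  5  6  6  7  6  6  7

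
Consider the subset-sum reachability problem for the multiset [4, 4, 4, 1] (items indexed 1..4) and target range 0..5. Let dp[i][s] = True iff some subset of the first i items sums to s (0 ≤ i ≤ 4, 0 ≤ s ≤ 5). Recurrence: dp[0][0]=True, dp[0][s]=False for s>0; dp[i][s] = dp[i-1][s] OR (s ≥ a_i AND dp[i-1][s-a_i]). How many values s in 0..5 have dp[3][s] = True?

2

i\s   0   1   2   3   4   5
  0   T   F   F   F   F   F
  1   T   F   F   F   T   F
  2   T   F   F   F   T   F
  3   T   F   F   F   T   F
  4   T   T   F   F   T   T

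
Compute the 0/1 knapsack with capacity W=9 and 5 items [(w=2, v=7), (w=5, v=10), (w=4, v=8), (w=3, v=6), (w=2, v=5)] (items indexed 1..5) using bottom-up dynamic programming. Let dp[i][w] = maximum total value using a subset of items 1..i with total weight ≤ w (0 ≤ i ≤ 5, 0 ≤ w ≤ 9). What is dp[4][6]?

15

i\w   0   1   2   3   4   5   6   7   8   9
  0   0   0   0   0   0   0   0   0   0   0
  1   0   0   7   7   7   7   7   7   7   7
  2   0   0   7   7   7  10  10  17  17  17
  3   0   0   7   7   8  10  15  17  17  18
  4   0   0   7   7   8  13  15  17  17  21
  5   0   0   7   7  12  13  15  18  20  22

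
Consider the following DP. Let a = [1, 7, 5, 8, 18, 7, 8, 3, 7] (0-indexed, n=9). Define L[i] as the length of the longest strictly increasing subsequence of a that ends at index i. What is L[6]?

   i    0    1    2    3    4    5    6    7    8
a[i]    1    7    5    8   18    7    8    3    7
L[i]    1    2    2    3    4    3    4    2    3

4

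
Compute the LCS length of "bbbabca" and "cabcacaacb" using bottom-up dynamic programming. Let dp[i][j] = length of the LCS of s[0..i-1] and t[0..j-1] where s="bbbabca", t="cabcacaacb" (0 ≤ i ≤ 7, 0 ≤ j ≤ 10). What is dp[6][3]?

2

   ''  c  a  b  c  a  c  a  a  c  b
''  0  0  0  0  0  0  0  0  0  0  0
 b  0  0  0  1  1  1  1  1  1  1  1
 b  0  0  0  1  1  1  1  1  1  1  2
 b  0  0  0  1  1  1  1  1  1  1  2
 a  0  0  1  1  1  2  2  2  2  2  2
 b  0  0  1  2  2  2  2  2  2  2  3
 c  0  1  1  2  3  3  3  3  3  3  3
 a  0  1  2  2  3  4  4  4  4  4  4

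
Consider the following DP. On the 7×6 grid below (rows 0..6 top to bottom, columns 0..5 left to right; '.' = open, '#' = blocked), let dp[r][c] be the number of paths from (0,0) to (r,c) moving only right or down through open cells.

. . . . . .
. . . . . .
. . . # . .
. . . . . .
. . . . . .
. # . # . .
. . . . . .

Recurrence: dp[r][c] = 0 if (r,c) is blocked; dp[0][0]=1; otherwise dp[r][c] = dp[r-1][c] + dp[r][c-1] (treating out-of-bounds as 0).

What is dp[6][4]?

56

r\c   0   1   2   3   4   5
  0   1   1   1   1   1   1
  1   1   2   3   4   5   6
  2   1   3   6   0   5  11
  3   1   4  10  10  15  26
  4   1   5  15  25  40  66
  5   1   0  15   0  40 106
  6   1   1  16  16  56 162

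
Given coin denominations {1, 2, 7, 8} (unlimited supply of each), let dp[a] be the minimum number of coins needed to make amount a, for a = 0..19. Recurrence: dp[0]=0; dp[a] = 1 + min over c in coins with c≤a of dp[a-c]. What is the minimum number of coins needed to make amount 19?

4

 a  0  1  2  3  4  5  6  7  8  9 10 11 12 13 14 15 16 17 18 19
dp  0  1  1  2  2  3  3  1  1  2  2  3  3  4  2  2  2  3  3  4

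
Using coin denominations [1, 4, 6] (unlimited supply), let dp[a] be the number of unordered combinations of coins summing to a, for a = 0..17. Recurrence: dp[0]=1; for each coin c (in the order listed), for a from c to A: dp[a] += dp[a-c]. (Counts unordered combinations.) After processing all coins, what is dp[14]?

8

after  coin     0     1     2     3     4     5     6     7     8     9    10    11    12    13    14    15    16    17
          1     1     1     1     1     1     1     1     1     1     1     1     1     1     1     1     1     1     1
          4     1     1     1     1     2     2     2     2     3     3     3     3     4     4     4     4     5     5
          6     1     1     1     1     2     2     3     3     4     4     5     5     7     7     8     8    10    10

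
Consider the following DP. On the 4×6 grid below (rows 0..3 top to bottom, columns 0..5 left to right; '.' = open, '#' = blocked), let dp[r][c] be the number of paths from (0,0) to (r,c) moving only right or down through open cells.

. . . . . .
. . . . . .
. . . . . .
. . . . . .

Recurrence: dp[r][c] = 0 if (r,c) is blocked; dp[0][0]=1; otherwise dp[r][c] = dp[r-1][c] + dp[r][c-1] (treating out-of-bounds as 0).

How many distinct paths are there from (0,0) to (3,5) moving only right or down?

56

r\c   0   1   2   3   4   5
  0   1   1   1   1   1   1
  1   1   2   3   4   5   6
  2   1   3   6  10  15  21
  3   1   4  10  20  35  56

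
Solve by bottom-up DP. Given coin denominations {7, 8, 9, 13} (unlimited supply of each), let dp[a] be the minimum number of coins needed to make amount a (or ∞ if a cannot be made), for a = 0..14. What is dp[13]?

1

 a  0  1  2  3  4  5  6  7  8  9 10 11 12 13 14
dp  0  -  -  -  -  -  -  1  1  1  -  -  -  1  2
(- denotes ∞ / unreachable)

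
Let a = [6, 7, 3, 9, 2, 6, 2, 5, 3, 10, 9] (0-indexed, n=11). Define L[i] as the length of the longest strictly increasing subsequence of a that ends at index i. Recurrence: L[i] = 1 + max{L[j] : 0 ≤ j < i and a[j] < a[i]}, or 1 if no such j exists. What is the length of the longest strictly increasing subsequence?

4

   i    0    1    2    3    4    5    6    7    8    9   10
a[i]    6    7    3    9    2    6    2    5    3   10    9
L[i]    1    2    1    3    1    2    1    2    2    4    3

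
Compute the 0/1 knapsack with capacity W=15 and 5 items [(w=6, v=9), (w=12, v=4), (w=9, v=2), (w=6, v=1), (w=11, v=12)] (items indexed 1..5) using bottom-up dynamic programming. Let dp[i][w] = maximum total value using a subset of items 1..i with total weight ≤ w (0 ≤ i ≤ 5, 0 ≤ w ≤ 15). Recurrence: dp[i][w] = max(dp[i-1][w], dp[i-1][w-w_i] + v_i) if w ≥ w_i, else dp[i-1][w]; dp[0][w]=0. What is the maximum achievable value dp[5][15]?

i\w   0   1   2   3   4   5   6   7   8   9  10  11  12  13  14  15
  0   0   0   0   0   0   0   0   0   0   0   0   0   0   0   0   0
  1   0   0   0   0   0   0   9   9   9   9   9   9   9   9   9   9
  2   0   0   0   0   0   0   9   9   9   9   9   9   9   9   9   9
  3   0   0   0   0   0   0   9   9   9   9   9   9   9   9   9  11
  4   0   0   0   0   0   0   9   9   9   9   9   9  10  10  10  11
  5   0   0   0   0   0   0   9   9   9   9   9  12  12  12  12  12

12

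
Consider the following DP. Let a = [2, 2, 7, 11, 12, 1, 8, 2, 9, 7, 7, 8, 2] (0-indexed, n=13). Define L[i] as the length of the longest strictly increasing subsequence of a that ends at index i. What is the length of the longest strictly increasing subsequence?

4

   i    0    1    2    3    4    5    6    7    8    9   10   11   12
a[i]    2    2    7   11   12    1    8    2    9    7    7    8    2
L[i]    1    1    2    3    4    1    3    2    4    3    3    4    2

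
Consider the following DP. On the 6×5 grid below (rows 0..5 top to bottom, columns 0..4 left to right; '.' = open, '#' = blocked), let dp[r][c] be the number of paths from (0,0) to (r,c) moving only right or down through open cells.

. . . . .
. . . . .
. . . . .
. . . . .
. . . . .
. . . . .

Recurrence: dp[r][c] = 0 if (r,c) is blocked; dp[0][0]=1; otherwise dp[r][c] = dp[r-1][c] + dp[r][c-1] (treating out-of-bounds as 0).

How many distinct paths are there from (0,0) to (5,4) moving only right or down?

r\c   0   1   2   3   4
  0   1   1   1   1   1
  1   1   2   3   4   5
  2   1   3   6  10  15
  3   1   4  10  20  35
  4   1   5  15  35  70
  5   1   6  21  56 126

126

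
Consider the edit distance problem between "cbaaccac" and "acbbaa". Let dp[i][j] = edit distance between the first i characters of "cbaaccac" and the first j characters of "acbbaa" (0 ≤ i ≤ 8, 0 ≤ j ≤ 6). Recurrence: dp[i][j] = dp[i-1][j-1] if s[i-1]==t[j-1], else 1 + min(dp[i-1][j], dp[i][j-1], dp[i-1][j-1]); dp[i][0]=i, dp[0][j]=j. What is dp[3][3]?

2

   ''  a  c  b  b  a  a
''  0  1  2  3  4  5  6
 c  1  1  1  2  3  4  5
 b  2  2  2  1  2  3  4
 a  3  2  3  2  2  2  3
 a  4  3  3  3  3  2  2
 c  5  4  3  4  4  3  3
 c  6  5  4  4  5  4  4
 a  7  6  5  5  5  5  4
 c  8  7  6  6  6  6  5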